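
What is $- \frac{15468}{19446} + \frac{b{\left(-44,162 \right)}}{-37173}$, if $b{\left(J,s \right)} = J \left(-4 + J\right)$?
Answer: $- \frac{34225662}{40159231} \approx -0.85225$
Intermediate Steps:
$- \frac{15468}{19446} + \frac{b{\left(-44,162 \right)}}{-37173} = - \frac{15468}{19446} + \frac{\left(-44\right) \left(-4 - 44\right)}{-37173} = \left(-15468\right) \frac{1}{19446} + \left(-44\right) \left(-48\right) \left(- \frac{1}{37173}\right) = - \frac{2578}{3241} + 2112 \left(- \frac{1}{37173}\right) = - \frac{2578}{3241} - \frac{704}{12391} = - \frac{34225662}{40159231}$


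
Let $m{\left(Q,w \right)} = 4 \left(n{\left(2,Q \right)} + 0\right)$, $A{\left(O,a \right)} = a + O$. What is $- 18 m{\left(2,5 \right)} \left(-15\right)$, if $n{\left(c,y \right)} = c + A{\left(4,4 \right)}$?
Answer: $10800$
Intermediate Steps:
$A{\left(O,a \right)} = O + a$
$n{\left(c,y \right)} = 8 + c$ ($n{\left(c,y \right)} = c + \left(4 + 4\right) = c + 8 = 8 + c$)
$m{\left(Q,w \right)} = 40$ ($m{\left(Q,w \right)} = 4 \left(\left(8 + 2\right) + 0\right) = 4 \left(10 + 0\right) = 4 \cdot 10 = 40$)
$- 18 m{\left(2,5 \right)} \left(-15\right) = \left(-18\right) 40 \left(-15\right) = \left(-720\right) \left(-15\right) = 10800$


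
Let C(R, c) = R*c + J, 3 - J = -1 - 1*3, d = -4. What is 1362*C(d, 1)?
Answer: 4086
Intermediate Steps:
J = 7 (J = 3 - (-1 - 1*3) = 3 - (-1 - 3) = 3 - 1*(-4) = 3 + 4 = 7)
C(R, c) = 7 + R*c (C(R, c) = R*c + 7 = 7 + R*c)
1362*C(d, 1) = 1362*(7 - 4*1) = 1362*(7 - 4) = 1362*3 = 4086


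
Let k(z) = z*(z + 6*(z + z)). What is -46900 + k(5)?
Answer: -46575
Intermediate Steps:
k(z) = 13*z**2 (k(z) = z*(z + 6*(2*z)) = z*(z + 12*z) = z*(13*z) = 13*z**2)
-46900 + k(5) = -46900 + 13*5**2 = -46900 + 13*25 = -46900 + 325 = -46575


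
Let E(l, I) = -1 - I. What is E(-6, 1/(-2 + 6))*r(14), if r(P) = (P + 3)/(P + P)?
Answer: -85/112 ≈ -0.75893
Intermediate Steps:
r(P) = (3 + P)/(2*P) (r(P) = (3 + P)/((2*P)) = (3 + P)*(1/(2*P)) = (3 + P)/(2*P))
E(-6, 1/(-2 + 6))*r(14) = (-1 - 1/(-2 + 6))*((½)*(3 + 14)/14) = (-1 - 1/4)*((½)*(1/14)*17) = (-1 - 1*¼)*(17/28) = (-1 - ¼)*(17/28) = -5/4*17/28 = -85/112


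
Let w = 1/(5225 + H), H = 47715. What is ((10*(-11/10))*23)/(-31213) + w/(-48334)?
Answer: 49798220359/6143683505960 ≈ 0.0081056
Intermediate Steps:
w = 1/52940 (w = 1/(5225 + 47715) = 1/52940 ≈ 1.8889e-5)
((10*(-11/10))*23)/(-31213) + w/(-48334) = ((10*(-11/10))*23)/(-31213) + (1/52940)/(-48334) = ((10*(-11*⅒))*23)*(-1/31213) + (1/52940)*(-1/48334) = ((10*(-11/10))*23)*(-1/31213) - 1/2558801960 = -11*23*(-1/31213) - 1/2558801960 = -253*(-1/31213) - 1/2558801960 = 253/31213 - 1/2558801960 = 49798220359/6143683505960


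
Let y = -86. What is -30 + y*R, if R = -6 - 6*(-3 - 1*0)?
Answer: -1062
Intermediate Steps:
R = 12 (R = -6 - 6*(-3 + 0) = -6 - 6*(-3) = -6 + 18 = 12)
-30 + y*R = -30 - 86*12 = -30 - 1032 = -1062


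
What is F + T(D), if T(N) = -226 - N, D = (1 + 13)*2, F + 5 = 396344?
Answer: 396085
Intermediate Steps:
F = 396339 (F = -5 + 396344 = 396339)
D = 28 (D = 14*2 = 28)
F + T(D) = 396339 + (-226 - 1*28) = 396339 + (-226 - 28) = 396339 - 254 = 396085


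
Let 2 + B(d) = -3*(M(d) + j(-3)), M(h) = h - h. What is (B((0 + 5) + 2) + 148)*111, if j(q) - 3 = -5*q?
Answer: 10212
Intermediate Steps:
M(h) = 0
j(q) = 3 - 5*q
B(d) = -56 (B(d) = -2 - 3*(0 + (3 - 5*(-3))) = -2 - 3*(0 + (3 + 15)) = -2 - 3*(0 + 18) = -2 - 3*18 = -2 - 54 = -56)
(B((0 + 5) + 2) + 148)*111 = (-56 + 148)*111 = 92*111 = 10212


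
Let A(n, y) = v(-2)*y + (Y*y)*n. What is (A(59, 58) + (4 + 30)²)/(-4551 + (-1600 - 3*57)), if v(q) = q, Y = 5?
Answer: -9075/3161 ≈ -2.8709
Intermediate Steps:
A(n, y) = -2*y + 5*n*y (A(n, y) = -2*y + (5*y)*n = -2*y + 5*n*y)
(A(59, 58) + (4 + 30)²)/(-4551 + (-1600 - 3*57)) = (58*(-2 + 5*59) + (4 + 30)²)/(-4551 + (-1600 - 3*57)) = (58*(-2 + 295) + 34²)/(-4551 + (-1600 - 171)) = (58*293 + 1156)/(-4551 - 1771) = (16994 + 1156)/(-6322) = 18150*(-1/6322) = -9075/3161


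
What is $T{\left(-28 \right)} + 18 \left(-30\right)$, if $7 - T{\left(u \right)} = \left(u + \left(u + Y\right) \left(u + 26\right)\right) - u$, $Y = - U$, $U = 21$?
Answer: $-631$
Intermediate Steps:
$Y = -21$ ($Y = \left(-1\right) 21 = -21$)
$T{\left(u \right)} = 7 - \left(-21 + u\right) \left(26 + u\right)$ ($T{\left(u \right)} = 7 - \left(\left(u + \left(u - 21\right) \left(u + 26\right)\right) - u\right) = 7 - \left(\left(u + \left(-21 + u\right) \left(26 + u\right)\right) - u\right) = 7 - \left(-21 + u\right) \left(26 + u\right)$)
$T{\left(-28 \right)} + 18 \left(-30\right) = \left(553 - \left(-28\right)^{2} - -140\right) + 18 \left(-30\right) = \left(553 - 784 + 140\right) - 540 = -91 - 540 = -631$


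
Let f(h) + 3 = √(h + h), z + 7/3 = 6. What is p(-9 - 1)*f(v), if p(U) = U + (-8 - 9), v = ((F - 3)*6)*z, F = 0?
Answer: 81 - 54*I*√33 ≈ 81.0 - 310.21*I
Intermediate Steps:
z = 11/3 (z = -7/3 + 6 = 11/3 ≈ 3.6667)
v = -66 (v = ((0 - 3)*6)*(11/3) = -3*6*(11/3) = -18*11/3 = -66)
f(h) = -3 + √2*√h (f(h) = -3 + √(h + h) = -3 + √(2*h) = -3 + √2*√h)
p(U) = -17 + U (p(U) = U - 17 = -17 + U)
p(-9 - 1)*f(v) = (-17 + (-9 - 1))*(-3 + √2*√(-66)) = (-17 - 10)*(-3 + √2*(I*√66)) = -27*(-3 + 2*I*√33) = 81 - 54*I*√33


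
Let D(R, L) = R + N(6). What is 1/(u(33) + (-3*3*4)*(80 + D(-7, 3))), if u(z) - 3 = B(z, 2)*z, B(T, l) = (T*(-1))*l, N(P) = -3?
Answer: -1/4695 ≈ -0.00021299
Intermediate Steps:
B(T, l) = -T*l (B(T, l) = (-T)*l = -T*l)
D(R, L) = -3 + R (D(R, L) = R - 3 = -3 + R)
u(z) = 3 - 2*z² (u(z) = 3 + (-1*z*2)*z = 3 + (-2*z)*z = 3 - 2*z²)
1/(u(33) + (-3*3*4)*(80 + D(-7, 3))) = 1/((3 - 2*33²) + (-3*3*4)*(80 + (-3 - 7))) = 1/((3 - 2*1089) + (-9*4)*(80 - 10)) = 1/((3 - 2178) - 36*70) = 1/(-2175 - 2520) = 1/(-4695) = -1/4695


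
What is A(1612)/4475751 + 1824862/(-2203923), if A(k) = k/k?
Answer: -2722541905813/3288070190391 ≈ -0.82801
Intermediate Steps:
A(k) = 1
A(1612)/4475751 + 1824862/(-2203923) = 1/4475751 + 1824862/(-2203923) = 1*(1/4475751) + 1824862*(-1/2203923) = 1/4475751 - 1824862/2203923 = -2722541905813/3288070190391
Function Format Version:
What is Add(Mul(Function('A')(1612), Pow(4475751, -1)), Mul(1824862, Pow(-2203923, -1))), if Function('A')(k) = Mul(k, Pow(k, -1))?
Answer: Rational(-2722541905813, 3288070190391) ≈ -0.82801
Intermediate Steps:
Function('A')(k) = 1
Add(Mul(Function('A')(1612), Pow(4475751, -1)), Mul(1824862, Pow(-2203923, -1))) = Add(Mul(1, Pow(4475751, -1)), Mul(1824862, Pow(-2203923, -1))) = Add(Mul(1, Rational(1, 4475751)), Mul(1824862, Rational(-1, 2203923))) = Add(Rational(1, 4475751), Rational(-1824862, 2203923)) = Rational(-2722541905813, 3288070190391)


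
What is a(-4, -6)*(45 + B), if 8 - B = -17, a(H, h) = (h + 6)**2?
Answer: 0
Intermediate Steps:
a(H, h) = (6 + h)**2
B = 25 (B = 8 - 1*(-17) = 8 + 17 = 25)
a(-4, -6)*(45 + B) = (6 - 6)**2*(45 + 25) = 0**2*70 = 0*70 = 0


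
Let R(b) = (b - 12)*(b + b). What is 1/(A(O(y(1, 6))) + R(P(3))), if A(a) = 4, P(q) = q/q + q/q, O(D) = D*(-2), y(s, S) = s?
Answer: -1/36 ≈ -0.027778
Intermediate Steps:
O(D) = -2*D
P(q) = 2 (P(q) = 1 + 1 = 2)
R(b) = 2*b*(-12 + b) (R(b) = (-12 + b)*(2*b) = 2*b*(-12 + b))
1/(A(O(y(1, 6))) + R(P(3))) = 1/(4 + 2*2*(-12 + 2)) = 1/(4 + 2*2*(-10)) = 1/(4 - 40) = 1/(-36) = -1/36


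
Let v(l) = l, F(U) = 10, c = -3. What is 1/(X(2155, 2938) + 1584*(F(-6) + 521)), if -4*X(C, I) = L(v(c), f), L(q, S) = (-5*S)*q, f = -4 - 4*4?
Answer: 1/841179 ≈ 1.1888e-6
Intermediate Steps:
f = -20 (f = -4 - 16 = -20)
L(q, S) = -5*S*q
X(C, I) = 75 (X(C, I) = -(-5)*(-20)*(-3)/4 = -¼*(-300) = 75)
1/(X(2155, 2938) + 1584*(F(-6) + 521)) = 1/(75 + 1584*(10 + 521)) = 1/(75 + 1584*531) = 1/(75 + 841104) = 1/841179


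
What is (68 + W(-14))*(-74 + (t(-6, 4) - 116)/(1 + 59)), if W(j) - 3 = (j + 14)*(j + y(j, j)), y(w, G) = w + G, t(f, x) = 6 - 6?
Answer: -80869/15 ≈ -5391.3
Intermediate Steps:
t(f, x) = 0
y(w, G) = G + w
W(j) = 3 + 3*j*(14 + j) (W(j) = 3 + (j + 14)*(j + (j + j)) = 3 + (14 + j)*(j + 2*j) = 3 + (14 + j)*(3*j) = 3 + 3*j*(14 + j))
(68 + W(-14))*(-74 + (t(-6, 4) - 116)/(1 + 59)) = (68 + (3 + 3*(-14)**2 + 42*(-14)))*(-74 + (0 - 116)/(1 + 59)) = (68 + (3 + 3*196 - 588))*(-74 - 116/60) = (68 + (3 + 588 - 588))*(-74 - 116*1/60) = (68 + 3)*(-74 - 29/15) = 71*(-1139/15) = -80869/15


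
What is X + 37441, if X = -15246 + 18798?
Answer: 40993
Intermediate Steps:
X = 3552
X + 37441 = 3552 + 37441 = 40993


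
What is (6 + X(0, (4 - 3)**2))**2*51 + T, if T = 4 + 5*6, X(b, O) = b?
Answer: 1870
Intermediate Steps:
T = 34 (T = 4 + 30 = 34)
(6 + X(0, (4 - 3)**2))**2*51 + T = (6 + 0)**2*51 + 34 = 6**2*51 + 34 = 36*51 + 34 = 1836 + 34 = 1870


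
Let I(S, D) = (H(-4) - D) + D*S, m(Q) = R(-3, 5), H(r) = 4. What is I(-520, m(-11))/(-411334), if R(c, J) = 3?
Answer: 1559/411334 ≈ 0.0037901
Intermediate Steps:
m(Q) = 3
I(S, D) = 4 - D + D*S (I(S, D) = (4 - D) + D*S = 4 - D + D*S)
I(-520, m(-11))/(-411334) = (4 - 1*3 + 3*(-520))/(-411334) = (4 - 3 - 1560)*(-1/411334) = -1559*(-1/411334) = 1559/411334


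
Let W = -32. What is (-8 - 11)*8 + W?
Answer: -184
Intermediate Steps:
(-8 - 11)*8 + W = (-8 - 11)*8 - 32 = -19*8 - 32 = -152 - 32 = -184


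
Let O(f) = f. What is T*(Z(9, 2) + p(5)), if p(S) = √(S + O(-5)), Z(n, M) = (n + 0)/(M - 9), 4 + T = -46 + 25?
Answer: 225/7 ≈ 32.143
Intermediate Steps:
T = -25 (T = -4 + (-46 + 25) = -4 - 21 = -25)
Z(n, M) = n/(-9 + M)
p(S) = √(-5 + S) (p(S) = √(S - 5) = √(-5 + S))
T*(Z(9, 2) + p(5)) = -25*(9/(-9 + 2) + √(-5 + 5)) = -25*(9/(-7) + √0) = -25*(9*(-⅐) + 0) = -25*(-9/7 + 0) = -25*(-9/7) = 225/7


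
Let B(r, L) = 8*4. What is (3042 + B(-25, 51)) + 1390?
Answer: 4464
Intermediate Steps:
B(r, L) = 32
(3042 + B(-25, 51)) + 1390 = (3042 + 32) + 1390 = 3074 + 1390 = 4464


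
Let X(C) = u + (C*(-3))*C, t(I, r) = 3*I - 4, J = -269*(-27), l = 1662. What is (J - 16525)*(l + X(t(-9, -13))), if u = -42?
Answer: 11697906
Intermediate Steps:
J = 7263
t(I, r) = -4 + 3*I
X(C) = -42 - 3*C² (X(C) = -42 + (C*(-3))*C = -42 + (-3*C)*C = -42 - 3*C²)
(J - 16525)*(l + X(t(-9, -13))) = (7263 - 16525)*(1662 + (-42 - 3*(-4 + 3*(-9))²)) = -9262*(1662 + (-42 - 3*(-4 - 27)²)) = -9262*(1662 + (-42 - 3*(-31)²)) = -9262*(1662 + (-42 - 3*961)) = -9262*(1662 + (-42 - 2883)) = -9262*(1662 - 2925) = -9262*(-1263) = 11697906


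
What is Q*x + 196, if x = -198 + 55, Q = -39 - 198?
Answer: 34087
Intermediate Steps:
Q = -237
x = -143
Q*x + 196 = -237*(-143) + 196 = 33891 + 196 = 34087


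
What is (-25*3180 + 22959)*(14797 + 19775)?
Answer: -1954735452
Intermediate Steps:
(-25*3180 + 22959)*(14797 + 19775) = (-79500 + 22959)*34572 = -56541*34572 = -1954735452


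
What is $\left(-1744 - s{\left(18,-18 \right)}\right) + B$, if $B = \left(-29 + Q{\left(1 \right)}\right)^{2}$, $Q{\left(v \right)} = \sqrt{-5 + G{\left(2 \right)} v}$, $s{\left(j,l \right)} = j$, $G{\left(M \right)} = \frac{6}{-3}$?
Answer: $-1762 + \left(29 - i \sqrt{7}\right)^{2} \approx -928.0 - 153.45 i$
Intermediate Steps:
$G{\left(M \right)} = -2$ ($G{\left(M \right)} = 6 \left(- \frac{1}{3}\right) = -2$)
$Q{\left(v \right)} = \sqrt{-5 - 2 v}$
$B = \left(-29 + i \sqrt{7}\right)^{2}$ ($B = \left(-29 + \sqrt{-5 - 2}\right)^{2} = \left(-29 + \sqrt{-7}\right)^{2} = \left(-29 + i \sqrt{7}\right)^{2} \approx 834.0 - 153.45 i$)
$\left(-1744 - s{\left(18,-18 \right)}\right) + B = \left(-1744 - 18\right) + \left(29 - i \sqrt{7}\right)^{2} = -1762 + \left(29 - i \sqrt{7}\right)^{2}$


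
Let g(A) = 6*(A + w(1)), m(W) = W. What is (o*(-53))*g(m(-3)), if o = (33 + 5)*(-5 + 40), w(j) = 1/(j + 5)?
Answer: 1198330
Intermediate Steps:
w(j) = 1/(5 + j)
g(A) = 1 + 6*A (g(A) = 6*(A + 1/(5 + 1)) = 6*(A + 1/6) = 6*(A + ⅙) = 6*(⅙ + A) = 1 + 6*A)
o = 1330 (o = 38*35 = 1330)
(o*(-53))*g(m(-3)) = (1330*(-53))*(1 + 6*(-3)) = -70490*(1 - 18) = -70490*(-17) = 1198330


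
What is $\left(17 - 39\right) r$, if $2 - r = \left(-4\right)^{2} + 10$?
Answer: $528$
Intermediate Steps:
$r = -24$ ($r = 2 - \left(\left(-4\right)^{2} + 10\right) = 2 - \left(16 + 10\right) = 2 - 26 = -24$)
$\left(17 - 39\right) r = \left(17 - 39\right) \left(-24\right) = \left(-22\right) \left(-24\right) = 528$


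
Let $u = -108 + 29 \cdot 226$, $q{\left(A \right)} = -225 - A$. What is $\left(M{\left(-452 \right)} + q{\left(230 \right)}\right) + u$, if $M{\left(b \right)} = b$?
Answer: $5539$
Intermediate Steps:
$u = 6446$ ($u = -108 + 6554 = 6446$)
$\left(M{\left(-452 \right)} + q{\left(230 \right)}\right) + u = \left(-452 - 455\right) + 6446 = -907 + 6446 = 5539$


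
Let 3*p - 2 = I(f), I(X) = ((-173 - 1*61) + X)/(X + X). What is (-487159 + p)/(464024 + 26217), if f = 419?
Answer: -1224715865/1232465874 ≈ -0.99371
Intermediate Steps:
I(X) = (-234 + X)/(2*X) (I(X) = ((-173 - 61) + X)/((2*X)) = (-234 + X)*(1/(2*X)) = (-234 + X)/(2*X))
p = 1861/2514 (p = ⅔ + ((½)*(-234 + 419)/419)/3 = ⅔ + ((½)*(1/419)*185)/3 = ⅔ + (⅓)*(185/838) = ⅔ + 185/2514 = 1861/2514 ≈ 0.74025)
(-487159 + p)/(464024 + 26217) = (-487159 + 1861/2514)/(464024 + 26217) = -1224715865/2514/490241 = -1224715865/2514*1/490241 = -1224715865/1232465874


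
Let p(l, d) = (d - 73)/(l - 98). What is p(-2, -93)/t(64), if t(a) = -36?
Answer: -83/1800 ≈ -0.046111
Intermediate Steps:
p(l, d) = (-73 + d)/(-98 + l)
p(-2, -93)/t(64) = ((-73 - 93)/(-98 - 2))/(-36) = (-166/(-100))*(-1/36) = -1/100*(-166)*(-1/36) = (83/50)*(-1/36) = -83/1800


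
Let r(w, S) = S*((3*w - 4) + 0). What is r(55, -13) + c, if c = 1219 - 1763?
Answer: -2637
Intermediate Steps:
r(w, S) = S*(-4 + 3*w) (r(w, S) = S*((-4 + 3*w) + 0) = S*(-4 + 3*w))
c = -544
r(55, -13) + c = -13*(-4 + 3*55) - 544 = -13*(-4 + 165) - 544 = -13*161 - 544 = -2093 - 544 = -2637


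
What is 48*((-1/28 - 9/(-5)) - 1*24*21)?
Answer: -843756/35 ≈ -24107.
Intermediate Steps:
48*((-1/28 - 9/(-5)) - 1*24*21) = 48*((-1*1/28 - 9*(-1/5)) - 24*21) = 48*((-1/28 + 9/5) - 504) = 48*(247/140 - 504) = 48*(-70313/140) = -843756/35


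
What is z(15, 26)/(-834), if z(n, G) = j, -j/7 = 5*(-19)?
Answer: -665/834 ≈ -0.79736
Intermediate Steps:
j = 665 (j = -35*(-19) = -7*(-95) = 665)
z(n, G) = 665
z(15, 26)/(-834) = 665/(-834) = 665*(-1/834) = -665/834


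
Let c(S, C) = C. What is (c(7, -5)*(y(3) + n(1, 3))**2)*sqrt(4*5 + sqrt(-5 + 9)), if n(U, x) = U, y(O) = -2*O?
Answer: -125*sqrt(22) ≈ -586.30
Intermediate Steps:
(c(7, -5)*(y(3) + n(1, 3))**2)*sqrt(4*5 + sqrt(-5 + 9)) = (-5*(-2*3 + 1)**2)*sqrt(4*5 + sqrt(-5 + 9)) = (-5*(-6 + 1)**2)*sqrt(20 + sqrt(4)) = (-5*(-5)**2)*sqrt(20 + 2) = (-5*25)*sqrt(22) = -125*sqrt(22)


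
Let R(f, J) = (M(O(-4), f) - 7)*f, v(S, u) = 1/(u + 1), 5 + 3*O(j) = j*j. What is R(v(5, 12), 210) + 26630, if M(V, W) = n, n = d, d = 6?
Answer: 346189/13 ≈ 26630.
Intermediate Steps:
O(j) = -5/3 + j²/3 (O(j) = -5/3 + (j*j)/3 = -5/3 + j²/3)
n = 6
M(V, W) = 6
v(S, u) = 1/(1 + u)
R(f, J) = -f (R(f, J) = (6 - 7)*f = -f)
R(v(5, 12), 210) + 26630 = -1/(1 + 12) + 26630 = -1/13 + 26630 = 346189/13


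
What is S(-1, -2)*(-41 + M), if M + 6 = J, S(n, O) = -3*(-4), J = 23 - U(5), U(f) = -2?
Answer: -264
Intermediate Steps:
J = 25 (J = 23 - 1*(-2) = 23 + 2 = 25)
S(n, O) = 12
M = 19 (M = -6 + 25 = 19)
S(-1, -2)*(-41 + M) = 12*(-41 + 19) = 12*(-22) = -264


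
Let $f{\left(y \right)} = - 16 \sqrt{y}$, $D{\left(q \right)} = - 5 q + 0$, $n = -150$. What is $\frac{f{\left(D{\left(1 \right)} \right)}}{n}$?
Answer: $\frac{8 i \sqrt{5}}{75} \approx 0.23851 i$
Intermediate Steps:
$D{\left(q \right)} = - 5 q$
$\frac{f{\left(D{\left(1 \right)} \right)}}{n} = \frac{\left(-16\right) \sqrt{\left(-5\right) 1}}{-150} = - 16 \sqrt{-5} \left(- \frac{1}{150}\right) = - 16 i \sqrt{5} \left(- \frac{1}{150}\right) = \frac{8 i \sqrt{5}}{75}$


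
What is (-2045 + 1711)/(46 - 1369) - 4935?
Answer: -6528671/1323 ≈ -4934.8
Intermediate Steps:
(-2045 + 1711)/(46 - 1369) - 4935 = -334/(-1323) - 4935 = -334*(-1/1323) - 4935 = 334/1323 - 4935 = -6528671/1323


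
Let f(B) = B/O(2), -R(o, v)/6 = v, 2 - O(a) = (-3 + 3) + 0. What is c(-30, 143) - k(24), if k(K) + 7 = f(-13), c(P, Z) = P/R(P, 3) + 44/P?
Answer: 137/10 ≈ 13.700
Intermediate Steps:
O(a) = 2 (O(a) = 2 - ((-3 + 3) + 0) = 2 - (0 + 0) = 2 - 1*0 = 2 + 0 = 2)
R(o, v) = -6*v
f(B) = B/2
c(P, Z) = 44/P - P/18 (c(P, Z) = P/((-6*3)) + 44/P = P/(-18) + 44/P = P*(-1/18) + 44/P = -P/18 + 44/P = 44/P - P/18)
k(K) = -27/2 (k(K) = -7 + (½)*(-13) = -7 - 13/2 = -27/2)
c(-30, 143) - k(24) = (44/(-30) - 1/18*(-30)) - 1*(-27/2) = (44*(-1/30) + 5/3) + 27/2 = (-22/15 + 5/3) + 27/2 = ⅕ + 27/2 = 137/10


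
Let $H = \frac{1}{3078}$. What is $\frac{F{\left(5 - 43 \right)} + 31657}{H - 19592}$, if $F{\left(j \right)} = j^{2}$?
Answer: $- \frac{101884878}{60304175} \approx -1.6895$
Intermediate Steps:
$H = \frac{1}{3078} \approx 0.00032489$
$\frac{F{\left(5 - 43 \right)} + 31657}{H - 19592} = \frac{\left(5 - 43\right)^{2} + 31657}{\frac{1}{3078} - 19592} = \frac{\left(-38\right)^{2} + 31657}{- \frac{60304175}{3078}} = \left(1444 + 31657\right) \left(- \frac{3078}{60304175}\right) = 33101 \left(- \frac{3078}{60304175}\right) = - \frac{101884878}{60304175}$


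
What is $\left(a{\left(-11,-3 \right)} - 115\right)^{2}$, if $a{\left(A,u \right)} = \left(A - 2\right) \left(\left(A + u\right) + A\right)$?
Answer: $44100$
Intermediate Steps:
$a{\left(A,u \right)} = \left(-2 + A\right) \left(u + 2 A\right)$
$\left(a{\left(-11,-3 \right)} - 115\right)^{2} = \left(\left(\left(-4\right) \left(-11\right) - -6 + 2 \left(-11\right)^{2} - -33\right) - 115\right)^{2} = \left(\left(44 + 6 + 2 \cdot 121 + 33\right) - 115\right)^{2} = \left(\left(44 + 6 + 242 + 33\right) - 115\right)^{2} = \left(325 - 115\right)^{2} = 210^{2} = 44100$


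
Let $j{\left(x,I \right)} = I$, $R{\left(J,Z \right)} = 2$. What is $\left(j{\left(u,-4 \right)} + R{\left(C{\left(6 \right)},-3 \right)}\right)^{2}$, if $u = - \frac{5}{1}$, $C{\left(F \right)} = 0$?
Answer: $4$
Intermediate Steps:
$u = -5$ ($u = \left(-5\right) 1 = -5$)
$\left(j{\left(u,-4 \right)} + R{\left(C{\left(6 \right)},-3 \right)}\right)^{2} = \left(-4 + 2\right)^{2} = \left(-2\right)^{2} = 4$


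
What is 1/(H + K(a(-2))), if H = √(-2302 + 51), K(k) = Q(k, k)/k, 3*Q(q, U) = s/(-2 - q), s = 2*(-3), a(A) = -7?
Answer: 70/2757479 - 1225*I*√2251/2757479 ≈ 2.5385e-5 - 0.021077*I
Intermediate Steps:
s = -6
Q(q, U) = -2/(-2 - q) (Q(q, U) = (-6/(-2 - q))/3 = -2/(-2 - q))
K(k) = 2/(k*(2 + k)) (K(k) = (2/(2 + k))/k = 2/(k*(2 + k)))
H = I*√2251 (H = √(-2251) = I*√2251 ≈ 47.445*I)
1/(H + K(a(-2))) = 1/(I*√2251 + 2/(-7*(2 - 7))) = 1/(I*√2251 + 2*(-⅐)/(-5)) = 1/(I*√2251 + 2*(-⅐)*(-⅕)) = 1/(I*√2251 + 2/35) = 1/(2/35 + I*√2251)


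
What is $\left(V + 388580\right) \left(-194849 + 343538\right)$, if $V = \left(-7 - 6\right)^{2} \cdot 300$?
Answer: $65316103920$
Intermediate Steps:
$V = 50700$ ($V = \left(-13\right)^{2} \cdot 300 = 169 \cdot 300 = 50700$)
$\left(V + 388580\right) \left(-194849 + 343538\right) = \left(50700 + 388580\right) \left(-194849 + 343538\right) = 439280 \cdot 148689 = 65316103920$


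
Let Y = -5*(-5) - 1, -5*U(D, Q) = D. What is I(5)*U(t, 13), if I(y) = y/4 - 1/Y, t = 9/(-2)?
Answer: 87/80 ≈ 1.0875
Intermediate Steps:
t = -9/2 (t = 9*(-½) = -9/2 ≈ -4.5000)
U(D, Q) = -D/5
Y = 24 (Y = 25 - 1 = 24)
I(y) = -1/24 + y/4 (I(y) = y/4 - 1/24 = -1/24 + y/4)
I(5)*U(t, 13) = (-1/24 + (¼)*5)*(-⅕*(-9/2)) = (-1/24 + 5/4)*(9/10) = (29/24)*(9/10) = 87/80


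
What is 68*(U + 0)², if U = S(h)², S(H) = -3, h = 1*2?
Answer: 5508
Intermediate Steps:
h = 2
U = 9 (U = (-3)² = 9)
68*(U + 0)² = 68*(9 + 0)² = 68*9² = 68*81 = 5508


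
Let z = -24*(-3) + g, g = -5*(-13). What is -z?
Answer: -137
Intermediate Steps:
g = 65
z = 137 (z = -24*(-3) + 65 = 72 + 65 = 137)
-z = -1*137 = -137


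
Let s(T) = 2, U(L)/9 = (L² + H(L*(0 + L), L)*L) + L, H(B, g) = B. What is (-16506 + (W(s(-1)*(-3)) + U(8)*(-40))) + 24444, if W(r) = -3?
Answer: -202305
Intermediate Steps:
U(L) = 9*L + 9*L² + 9*L³ (U(L) = 9*((L² + (L*(0 + L))*L) + L) = 9*((L² + (L*L)*L) + L) = 9*((L² + L²*L) + L) = 9*((L² + L³) + L) = 9*(L + L² + L³) = 9*L + 9*L² + 9*L³)
(-16506 + (W(s(-1)*(-3)) + U(8)*(-40))) + 24444 = (-16506 + (-3 + (9*8*(1 + 8 + 8²))*(-40))) + 24444 = (-16506 + (-3 + (9*8*(1 + 8 + 64))*(-40))) + 24444 = (-16506 + (-3 + (9*8*73)*(-40))) + 24444 = (-16506 + (-3 + 5256*(-40))) + 24444 = (-16506 + (-3 - 210240)) + 24444 = (-16506 - 210243) + 24444 = -226749 + 24444 = -202305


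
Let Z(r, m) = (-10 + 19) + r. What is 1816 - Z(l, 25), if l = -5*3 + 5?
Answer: 1817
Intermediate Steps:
l = -10 (l = -15 + 5 = -10)
Z(r, m) = 9 + r
1816 - Z(l, 25) = 1816 - (9 - 10) = 1816 - 1*(-1) = 1816 + 1 = 1817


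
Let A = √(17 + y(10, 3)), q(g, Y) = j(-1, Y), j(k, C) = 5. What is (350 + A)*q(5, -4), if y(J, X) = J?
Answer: 1750 + 15*√3 ≈ 1776.0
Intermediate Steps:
q(g, Y) = 5
A = 3*√3 (A = √(17 + 10) = √27 = 3*√3 ≈ 5.1962)
(350 + A)*q(5, -4) = (350 + 3*√3)*5 = 1750 + 15*√3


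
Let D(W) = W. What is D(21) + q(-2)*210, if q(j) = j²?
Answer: 861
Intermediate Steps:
D(21) + q(-2)*210 = 21 + (-2)²*210 = 21 + 4*210 = 21 + 840 = 861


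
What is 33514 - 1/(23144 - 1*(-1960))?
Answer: 841335455/25104 ≈ 33514.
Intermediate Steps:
33514 - 1/(23144 - 1*(-1960)) = 33514 - 1/(23144 + 1960) = 33514 - 1/25104 = 841335455/25104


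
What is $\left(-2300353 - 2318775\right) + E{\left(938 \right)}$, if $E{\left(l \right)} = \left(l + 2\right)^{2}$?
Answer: $-3735528$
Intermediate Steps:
$E{\left(l \right)} = \left(2 + l\right)^{2}$
$\left(-2300353 - 2318775\right) + E{\left(938 \right)} = \left(-2300353 - 2318775\right) + \left(2 + 938\right)^{2} = -4619128 + 940^{2} = -4619128 + 883600 = -3735528$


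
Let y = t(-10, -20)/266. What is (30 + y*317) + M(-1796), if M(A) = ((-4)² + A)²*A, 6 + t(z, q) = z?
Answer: -756829369746/133 ≈ -5.6904e+9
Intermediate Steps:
t(z, q) = -6 + z
y = -8/133 (y = (-6 - 10)/266 = -16*1/266 = -8/133 ≈ -0.060150)
M(A) = A*(16 + A)² (M(A) = (16 + A)²*A = A*(16 + A)²)
(30 + y*317) + M(-1796) = (30 - 8/133*317) - 1796*(16 - 1796)² = (30 - 2536/133) - 1796*(-1780)² = 1454/133 - 1796*3168400 = 1454/133 - 5690446400 = -756829369746/133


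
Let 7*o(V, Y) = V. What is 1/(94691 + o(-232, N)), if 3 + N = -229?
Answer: 7/662605 ≈ 1.0564e-5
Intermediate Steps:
N = -232 (N = -3 - 229 = -232)
o(V, Y) = V/7
1/(94691 + o(-232, N)) = 1/(94691 + (⅐)*(-232)) = 1/(94691 - 232/7) = 1/(662605/7) = 7/662605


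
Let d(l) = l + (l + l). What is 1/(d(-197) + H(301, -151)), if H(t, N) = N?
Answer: -1/742 ≈ -0.0013477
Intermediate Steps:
d(l) = 3*l (d(l) = l + 2*l = 3*l)
1/(d(-197) + H(301, -151)) = 1/(3*(-197) - 151) = 1/(-591 - 151) = 1/(-742) = -1/742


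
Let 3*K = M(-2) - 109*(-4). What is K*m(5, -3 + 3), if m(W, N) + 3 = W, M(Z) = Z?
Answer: 868/3 ≈ 289.33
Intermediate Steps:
K = 434/3 (K = (-2 - 109*(-4))/3 = (-2 + 436)/3 = (⅓)*434 = 434/3 ≈ 144.67)
m(W, N) = -3 + W
K*m(5, -3 + 3) = 434*(-3 + 5)/3 = (434/3)*2 = 868/3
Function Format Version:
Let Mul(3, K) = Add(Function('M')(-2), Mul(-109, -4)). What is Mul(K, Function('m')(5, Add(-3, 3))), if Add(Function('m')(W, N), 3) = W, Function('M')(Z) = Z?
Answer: Rational(868, 3) ≈ 289.33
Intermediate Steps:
K = Rational(434, 3) (K = Mul(Rational(1, 3), Add(-2, Mul(-109, -4))) = Mul(Rational(1, 3), Add(-2, 436)) = Mul(Rational(1, 3), 434) = Rational(434, 3) ≈ 144.67)
Function('m')(W, N) = Add(-3, W)
Mul(K, Function('m')(5, Add(-3, 3))) = Mul(Rational(434, 3), Add(-3, 5)) = Mul(Rational(434, 3), 2) = Rational(868, 3)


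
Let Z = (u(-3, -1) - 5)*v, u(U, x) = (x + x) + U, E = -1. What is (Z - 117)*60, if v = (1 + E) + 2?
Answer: -8220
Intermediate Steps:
u(U, x) = U + 2*x (u(U, x) = 2*x + U = U + 2*x)
v = 2 (v = (1 - 1) + 2 = 0 + 2 = 2)
Z = -20 (Z = ((-3 + 2*(-1)) - 5)*2 = ((-3 - 2) - 5)*2 = (-5 - 5)*2 = -10*2 = -20)
(Z - 117)*60 = (-20 - 117)*60 = -137*60 = -8220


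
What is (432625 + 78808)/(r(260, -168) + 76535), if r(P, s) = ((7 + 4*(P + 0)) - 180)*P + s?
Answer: 511433/301787 ≈ 1.6947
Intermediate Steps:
r(P, s) = s + P*(-173 + 4*P) (r(P, s) = ((7 + 4*P) - 180)*P + s = (-173 + 4*P)*P + s = P*(-173 + 4*P) + s = s + P*(-173 + 4*P))
(432625 + 78808)/(r(260, -168) + 76535) = (432625 + 78808)/((-168 - 173*260 + 4*260**2) + 76535) = 511433/((-168 - 44980 + 4*67600) + 76535) = 511433/((-168 - 44980 + 270400) + 76535) = 511433/(225252 + 76535) = 511433/301787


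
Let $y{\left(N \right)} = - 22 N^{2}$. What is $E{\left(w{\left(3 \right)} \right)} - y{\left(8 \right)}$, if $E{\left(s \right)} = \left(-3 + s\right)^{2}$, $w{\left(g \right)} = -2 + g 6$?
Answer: $1577$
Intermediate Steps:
$w{\left(g \right)} = -2 + 6 g$
$E{\left(w{\left(3 \right)} \right)} - y{\left(8 \right)} = \left(-3 + \left(-2 + 6 \cdot 3\right)\right)^{2} - - 22 \cdot 8^{2} = \left(-3 + \left(-2 + 18\right)\right)^{2} - \left(-22\right) 64 = \left(-3 + 16\right)^{2} - -1408 = 13^{2} + 1408 = 169 + 1408 = 1577$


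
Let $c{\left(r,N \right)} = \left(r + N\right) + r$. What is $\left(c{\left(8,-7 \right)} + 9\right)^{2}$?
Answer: $324$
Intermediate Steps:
$c{\left(r,N \right)} = N + 2 r$ ($c{\left(r,N \right)} = \left(N + r\right) + r = N + 2 r$)
$\left(c{\left(8,-7 \right)} + 9\right)^{2} = \left(\left(-7 + 2 \cdot 8\right) + 9\right)^{2} = \left(\left(-7 + 16\right) + 9\right)^{2} = \left(9 + 9\right)^{2} = 18^{2} = 324$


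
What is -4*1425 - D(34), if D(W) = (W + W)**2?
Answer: -10324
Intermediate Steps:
D(W) = 4*W**2 (D(W) = (2*W)**2 = 4*W**2)
-4*1425 - D(34) = -4*1425 - 4*34**2 = -5700 - 4*1156 = -5700 - 1*4624 = -5700 - 4624 = -10324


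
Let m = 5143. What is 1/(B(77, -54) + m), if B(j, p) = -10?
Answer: 1/5133 ≈ 0.00019482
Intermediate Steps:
1/(B(77, -54) + m) = 1/(-10 + 5143) = 1/5133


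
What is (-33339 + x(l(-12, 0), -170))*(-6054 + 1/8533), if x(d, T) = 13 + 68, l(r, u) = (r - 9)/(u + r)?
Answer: 74698597326/371 ≈ 2.0134e+8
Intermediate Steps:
l(r, u) = (-9 + r)/(r + u)
x(d, T) = 81
(-33339 + x(l(-12, 0), -170))*(-6054 + 1/8533) = (-33339 + 81)*(-6054 + 1/8533) = -33258*(-6054 + 1/8533) = -33258*(-51658781/8533) = 74698597326/371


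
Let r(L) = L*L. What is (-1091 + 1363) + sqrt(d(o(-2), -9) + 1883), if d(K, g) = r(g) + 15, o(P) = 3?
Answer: 272 + sqrt(1979) ≈ 316.49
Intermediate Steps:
r(L) = L**2
d(K, g) = 15 + g**2 (d(K, g) = g**2 + 15 = 15 + g**2)
(-1091 + 1363) + sqrt(d(o(-2), -9) + 1883) = (-1091 + 1363) + sqrt((15 + (-9)**2) + 1883) = 272 + sqrt((15 + 81) + 1883) = 272 + sqrt(96 + 1883) = 272 + sqrt(1979)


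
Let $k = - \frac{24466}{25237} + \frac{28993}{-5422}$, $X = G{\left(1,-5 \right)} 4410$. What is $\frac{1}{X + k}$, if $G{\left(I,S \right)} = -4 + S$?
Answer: $- \frac{136835014}{5431846056653} \approx -2.5191 \cdot 10^{-5}$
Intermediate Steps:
$X = -39690$ ($X = \left(-4 - 5\right) 4410 = \left(-9\right) 4410 = -39690$)
$k = - \frac{864350993}{136835014}$ ($k = \left(-24466\right) \frac{1}{25237} + 28993 \left(- \frac{1}{5422}\right) = - \frac{24466}{25237} - \frac{28993}{5422} = - \frac{864350993}{136835014} \approx -6.3167$)
$\frac{1}{X + k} = \frac{1}{-39690 - \frac{864350993}{136835014}} = \frac{1}{- \frac{5431846056653}{136835014}} = - \frac{136835014}{5431846056653}$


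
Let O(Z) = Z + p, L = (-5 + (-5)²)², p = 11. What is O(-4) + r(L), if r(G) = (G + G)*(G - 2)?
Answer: 318407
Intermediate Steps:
L = 400 (L = (-5 + 25)² = 20² = 400)
O(Z) = 11 + Z (O(Z) = Z + 11 = 11 + Z)
r(G) = 2*G*(-2 + G) (r(G) = (2*G)*(-2 + G) = 2*G*(-2 + G))
O(-4) + r(L) = (11 - 4) + 2*400*(-2 + 400) = 7 + 2*400*398 = 7 + 318400 = 318407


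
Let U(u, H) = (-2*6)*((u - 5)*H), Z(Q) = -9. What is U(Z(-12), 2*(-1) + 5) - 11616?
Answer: -11112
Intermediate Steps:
U(u, H) = -12*H*(-5 + u) (U(u, H) = -12*(-5 + u)*H = -12*H*(-5 + u))
U(Z(-12), 2*(-1) + 5) - 11616 = 12*(2*(-1) + 5)*(5 - 1*(-9)) - 11616 = 12*(-2 + 5)*(5 + 9) - 11616 = 12*3*14 - 11616 = 504 - 11616 = -11112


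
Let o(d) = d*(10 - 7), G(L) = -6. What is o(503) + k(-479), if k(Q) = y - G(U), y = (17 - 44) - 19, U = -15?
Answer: 1469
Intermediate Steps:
o(d) = 3*d (o(d) = d*3 = 3*d)
y = -46 (y = -27 - 19 = -46)
k(Q) = -40 (k(Q) = -46 - 1*(-6) = -46 + 6 = -40)
o(503) + k(-479) = 3*503 - 40 = 1509 - 40 = 1469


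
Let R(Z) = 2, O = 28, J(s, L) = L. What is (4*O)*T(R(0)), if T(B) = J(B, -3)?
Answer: -336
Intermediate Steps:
T(B) = -3
(4*O)*T(R(0)) = (4*28)*(-3) = 112*(-3) = -336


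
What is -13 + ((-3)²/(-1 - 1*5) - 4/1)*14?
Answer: -90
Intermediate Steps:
-13 + ((-3)²/(-1 - 1*5) - 4/1)*14 = -13 + (9/(-1 - 5) - 4*1)*14 = -13 + (9/(-6) - 4)*14 = -13 + (9*(-⅙) - 4)*14 = -13 + (-3/2 - 4)*14 = -13 - 11/2*14 = -13 - 77 = -90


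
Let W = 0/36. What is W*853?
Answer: 0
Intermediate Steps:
W = 0 (W = 0*(1/36) = 0)
W*853 = 0*853 = 0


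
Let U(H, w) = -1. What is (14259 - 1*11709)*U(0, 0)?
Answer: -2550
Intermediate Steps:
(14259 - 1*11709)*U(0, 0) = (14259 - 1*11709)*(-1) = (14259 - 11709)*(-1) = 2550*(-1) = -2550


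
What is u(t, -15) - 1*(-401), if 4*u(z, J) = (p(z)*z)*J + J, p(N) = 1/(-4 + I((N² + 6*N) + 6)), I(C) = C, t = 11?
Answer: 25013/63 ≈ 397.03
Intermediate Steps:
p(N) = 1/(2 + N² + 6*N) (p(N) = 1/(-4 + ((N² + 6*N) + 6)) = 1/(-4 + (6 + N² + 6*N)) = 1/(2 + N² + 6*N))
u(z, J) = J/4 + J*z/(4*(2 + z² + 6*z)) (u(z, J) = ((z/(2 + z² + 6*z))*J + J)/4 = (J*z/(2 + z² + 6*z) + J)/4 = (J + J*z/(2 + z² + 6*z))/4 = J/4 + J*z/(4*(2 + z² + 6*z)))
u(t, -15) - 1*(-401) = (¼)*(-15)*(2 + 11² + 7*11)/(2 + 11² + 6*11) - 1*(-401) = (¼)*(-15)*(2 + 121 + 77)/(2 + 121 + 66) + 401 = (¼)*(-15)*200/189 + 401 = (¼)*(-15)*(1/189)*200 + 401 = -250/63 + 401 = 25013/63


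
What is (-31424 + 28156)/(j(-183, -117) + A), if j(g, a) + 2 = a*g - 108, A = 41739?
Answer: -817/15760 ≈ -0.051840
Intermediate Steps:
j(g, a) = -110 + a*g (j(g, a) = -2 + (a*g - 108) = -2 + (-108 + a*g) = -110 + a*g)
(-31424 + 28156)/(j(-183, -117) + A) = (-31424 + 28156)/((-110 - 117*(-183)) + 41739) = -3268/((-110 + 21411) + 41739) = -3268/(21301 + 41739) = -3268/63040 = -3268*1/63040 = -817/15760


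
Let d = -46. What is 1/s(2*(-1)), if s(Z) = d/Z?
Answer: 1/23 ≈ 0.043478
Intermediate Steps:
s(Z) = -46/Z
1/s(2*(-1)) = 1/(-46/(2*(-1))) = 1/(-46/(-2)) = 1/(-46*(-½)) = 1/23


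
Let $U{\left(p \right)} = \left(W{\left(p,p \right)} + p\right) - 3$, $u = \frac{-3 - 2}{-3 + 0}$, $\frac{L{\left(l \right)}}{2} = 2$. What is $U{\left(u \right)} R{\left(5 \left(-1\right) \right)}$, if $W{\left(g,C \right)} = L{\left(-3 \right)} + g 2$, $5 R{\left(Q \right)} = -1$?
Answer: $- \frac{6}{5} \approx -1.2$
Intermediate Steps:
$R{\left(Q \right)} = - \frac{1}{5}$ ($R{\left(Q \right)} = \frac{1}{5} \left(-1\right) = - \frac{1}{5}$)
$L{\left(l \right)} = 4$ ($L{\left(l \right)} = 2 \cdot 2 = 4$)
$W{\left(g,C \right)} = 4 + 2 g$ ($W{\left(g,C \right)} = 4 + g 2 = 4 + 2 g$)
$u = \frac{5}{3}$ ($u = - \frac{5}{-3} = \left(-5\right) \left(- \frac{1}{3}\right) = \frac{5}{3} \approx 1.6667$)
$U{\left(p \right)} = 1 + 3 p$ ($U{\left(p \right)} = \left(\left(4 + 2 p\right) + p\right) - 3 = \left(4 + 3 p\right) - 3 = 1 + 3 p$)
$U{\left(u \right)} R{\left(5 \left(-1\right) \right)} = \left(1 + 3 \cdot \frac{5}{3}\right) \left(- \frac{1}{5}\right) = \left(1 + 5\right) \left(- \frac{1}{5}\right) = 6 \left(- \frac{1}{5}\right) = - \frac{6}{5}$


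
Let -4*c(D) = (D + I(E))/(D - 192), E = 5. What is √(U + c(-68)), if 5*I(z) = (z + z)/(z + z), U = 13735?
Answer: √928481593/260 ≈ 117.20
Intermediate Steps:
I(z) = ⅕ (I(z) = ((z + z)/(z + z))/5 = ((2*z)/((2*z)))/5 = ((2*z)*(1/(2*z)))/5 = (⅕)*1 = ⅕)
c(D) = -(⅕ + D)/(4*(-192 + D)) (c(D) = -(D + ⅕)/(4*(D - 192)) = -(⅕ + D)/(4*(-192 + D)))
√(U + c(-68)) = √(13735 + (-1 - 5*(-68))/(20*(-192 - 68))) = √(13735 + (1/20)*(-1 + 340)/(-260)) = √(13735 + (1/20)*(-1/260)*339) = √(13735 - 339/5200) = √(71421661/5200) = √928481593/260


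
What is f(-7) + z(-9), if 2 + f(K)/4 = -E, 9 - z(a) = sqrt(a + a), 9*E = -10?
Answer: 49/9 - 3*I*sqrt(2) ≈ 5.4444 - 4.2426*I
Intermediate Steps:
E = -10/9 (E = (1/9)*(-10) = -10/9 ≈ -1.1111)
z(a) = 9 - sqrt(2)*sqrt(a) (z(a) = 9 - sqrt(a + a) = 9 - sqrt(2*a) = 9 - sqrt(2)*sqrt(a))
f(K) = -32/9 (f(K) = -8 + 4*(-1*(-10/9)) = -8 + 4*(10/9) = -8 + 40/9 = -32/9)
f(-7) + z(-9) = -32/9 + (9 - sqrt(2)*sqrt(-9)) = -32/9 + (9 - sqrt(2)*3*I) = -32/9 + (9 - 3*I*sqrt(2)) = 49/9 - 3*I*sqrt(2)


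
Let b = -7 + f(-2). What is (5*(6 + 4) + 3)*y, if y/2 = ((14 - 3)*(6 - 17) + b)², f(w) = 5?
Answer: 1603674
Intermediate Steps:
b = -2 (b = -7 + 5 = -2)
y = 30258 (y = 2*((14 - 3)*(6 - 17) - 2)² = 2*(11*(-11) - 2)² = 2*(-121 - 2)² = 2*(-123)² = 2*15129 = 30258)
(5*(6 + 4) + 3)*y = (5*(6 + 4) + 3)*30258 = (5*10 + 3)*30258 = (50 + 3)*30258 = 53*30258 = 1603674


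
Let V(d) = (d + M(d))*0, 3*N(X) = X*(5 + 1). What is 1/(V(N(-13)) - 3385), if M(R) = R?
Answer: -1/3385 ≈ -0.00029542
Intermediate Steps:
N(X) = 2*X (N(X) = (X*(5 + 1))/3 = (X*6)/3 = (6*X)/3 = 2*X)
V(d) = 0 (V(d) = (d + d)*0 = (2*d)*0 = 0)
1/(V(N(-13)) - 3385) = 1/(0 - 3385) = 1/(-3385) = -1/3385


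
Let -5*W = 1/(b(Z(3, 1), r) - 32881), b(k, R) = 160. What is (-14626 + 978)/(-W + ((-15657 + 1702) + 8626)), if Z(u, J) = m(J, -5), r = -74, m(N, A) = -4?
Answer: 1116440520/435925523 ≈ 2.5611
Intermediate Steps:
Z(u, J) = -4
W = 1/163605 (W = -1/(5*(160 - 32881)) = -⅕/(-32721) = -⅕*(-1/32721) = 1/163605 ≈ 6.1123e-6)
(-14626 + 978)/(-W + ((-15657 + 1702) + 8626)) = (-14626 + 978)/(-1*1/163605 + ((-15657 + 1702) + 8626)) = -13648/(-1/163605 + (-13955 + 8626)) = -13648/(-1/163605 - 5329) = -13648/(-871851046/163605) = -13648*(-163605/871851046) = 1116440520/435925523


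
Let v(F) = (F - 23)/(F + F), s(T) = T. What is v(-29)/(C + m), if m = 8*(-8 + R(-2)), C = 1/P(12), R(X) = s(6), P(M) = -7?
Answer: -182/3277 ≈ -0.055539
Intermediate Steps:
v(F) = (-23 + F)/(2*F) (v(F) = (-23 + F)/((2*F)) = (-23 + F)*(1/(2*F)) = (-23 + F)/(2*F))
R(X) = 6
C = -1/7 (C = 1/(-7) = -1/7 ≈ -0.14286)
m = -16 (m = 8*(-8 + 6) = 8*(-2) = -16)
v(-29)/(C + m) = ((1/2)*(-23 - 29)/(-29))/(-1/7 - 16) = ((1/2)*(-1/29)*(-52))/(-113/7) = (26/29)*(-7/113) = -182/3277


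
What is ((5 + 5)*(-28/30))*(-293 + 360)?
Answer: -1876/3 ≈ -625.33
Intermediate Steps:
((5 + 5)*(-28/30))*(-293 + 360) = (10*(-28*1/30))*67 = (10*(-14/15))*67 = -28/3*67 = -1876/3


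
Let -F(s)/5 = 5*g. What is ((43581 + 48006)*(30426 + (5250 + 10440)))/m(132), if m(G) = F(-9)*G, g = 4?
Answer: -351968841/1100 ≈ -3.1997e+5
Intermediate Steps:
F(s) = -100 (F(s) = -25*4 = -5*20 = -100)
m(G) = -100*G
((43581 + 48006)*(30426 + (5250 + 10440)))/m(132) = ((43581 + 48006)*(30426 + (5250 + 10440)))/((-100*132)) = (91587*(30426 + 15690))/(-13200) = (91587*46116)*(-1/13200) = 4223626092*(-1/13200) = -351968841/1100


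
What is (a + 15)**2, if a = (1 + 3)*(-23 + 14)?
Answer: 441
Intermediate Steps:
a = -36 (a = 4*(-9) = -36)
(a + 15)**2 = (-36 + 15)**2 = (-21)**2 = 441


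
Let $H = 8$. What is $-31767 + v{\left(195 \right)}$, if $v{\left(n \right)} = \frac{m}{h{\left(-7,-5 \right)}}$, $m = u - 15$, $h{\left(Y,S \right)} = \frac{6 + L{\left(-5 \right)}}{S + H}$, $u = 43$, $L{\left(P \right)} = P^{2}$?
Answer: $- \frac{984693}{31} \approx -31764.0$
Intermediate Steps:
$h{\left(Y,S \right)} = \frac{31}{8 + S}$ ($h{\left(Y,S \right)} = \frac{6 + \left(-5\right)^{2}}{S + 8} = \frac{6 + 25}{8 + S} = \frac{31}{8 + S}$)
$m = 28$ ($m = 43 - 15 = 28$)
$v{\left(n \right)} = \frac{84}{31}$ ($v{\left(n \right)} = \frac{28}{31 \frac{1}{8 - 5}} = \frac{28}{31 \cdot \frac{1}{3}} = \frac{28}{\frac{31}{3}} = 28 \cdot \frac{3}{31} = \frac{84}{31}$)
$-31767 + v{\left(195 \right)} = -31767 + \frac{84}{31} = - \frac{984693}{31}$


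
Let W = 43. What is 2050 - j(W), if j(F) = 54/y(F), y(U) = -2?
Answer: 2077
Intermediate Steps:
j(F) = -27 (j(F) = 54/(-2) = 54*(-1/2) = -27)
2050 - j(W) = 2050 - 1*(-27) = 2050 + 27 = 2077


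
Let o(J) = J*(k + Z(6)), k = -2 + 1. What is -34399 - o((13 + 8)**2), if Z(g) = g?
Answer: -36604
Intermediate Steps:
k = -1
o(J) = 5*J (o(J) = J*(-1 + 6) = J*5 = 5*J)
-34399 - o((13 + 8)**2) = -34399 - 5*(13 + 8)**2 = -34399 - 5*21**2 = -34399 - 5*441 = -34399 - 1*2205 = -34399 - 2205 = -36604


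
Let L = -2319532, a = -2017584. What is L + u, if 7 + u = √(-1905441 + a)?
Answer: -2319539 + 5*I*√156921 ≈ -2.3195e+6 + 1980.7*I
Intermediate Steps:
u = -7 + 5*I*√156921 (u = -7 + √(-1905441 - 2017584) = -7 + √(-3923025) = -7 + 5*I*√156921 ≈ -7.0 + 1980.7*I)
L + u = -2319532 + (-7 + 5*I*√156921) = -2319539 + 5*I*√156921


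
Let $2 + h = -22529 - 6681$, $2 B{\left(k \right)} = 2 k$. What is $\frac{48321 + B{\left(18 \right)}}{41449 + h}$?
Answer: $\frac{16113}{4079} \approx 3.9502$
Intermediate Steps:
$B{\left(k \right)} = k$ ($B{\left(k \right)} = \frac{2 k}{2} = k$)
$h = -29212$ ($h = -2 - 29210 = -29212$)
$\frac{48321 + B{\left(18 \right)}}{41449 + h} = \frac{48321 + 18}{41449 - 29212} = \frac{48339}{12237} = 48339 \cdot \frac{1}{12237} = \frac{16113}{4079}$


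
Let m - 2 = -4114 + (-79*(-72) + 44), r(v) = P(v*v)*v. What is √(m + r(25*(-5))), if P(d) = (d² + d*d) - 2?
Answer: 6*I*√1695420955 ≈ 2.4705e+5*I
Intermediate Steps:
P(d) = -2 + 2*d² (P(d) = (d² + d²) - 2 = 2*d² - 2 = -2 + 2*d²)
r(v) = v*(-2 + 2*v⁴) (r(v) = (-2 + 2*(v*v)²)*v = (-2 + 2*(v²)²)*v = (-2 + 2*v⁴)*v = v*(-2 + 2*v⁴))
m = 1620 (m = 2 + (-4114 + (-79*(-72) + 44)) = 2 + (-4114 + (5688 + 44)) = 2 + (-4114 + 5732) = 2 + 1618 = 1620)
√(m + r(25*(-5))) = √(1620 + 2*(25*(-5))*(-1 + (25*(-5))⁴)) = √(1620 + 2*(-125)*(-1 + (-125)⁴)) = √(1620 + 2*(-125)*(-1 + 244140625)) = √(1620 + 2*(-125)*244140624) = √(1620 - 61035156000) = √(-61035154380) = 6*I*√1695420955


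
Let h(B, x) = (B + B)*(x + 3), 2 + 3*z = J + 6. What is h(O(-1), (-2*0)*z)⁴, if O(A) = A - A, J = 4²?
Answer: 0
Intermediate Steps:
J = 16
O(A) = 0
z = 20/3 (z = -⅔ + (16 + 6)/3 = -⅔ + (⅓)*22 = -⅔ + 22/3 = 20/3 ≈ 6.6667)
h(B, x) = 2*B*(3 + x) (h(B, x) = (2*B)*(3 + x) = 2*B*(3 + x))
h(O(-1), (-2*0)*z)⁴ = (2*0*(3 - 2*0*(20/3)))⁴ = (2*0*(3 + 0*(20/3)))⁴ = (2*0*(3 + 0))⁴ = (2*0*3)⁴ = 0⁴ = 0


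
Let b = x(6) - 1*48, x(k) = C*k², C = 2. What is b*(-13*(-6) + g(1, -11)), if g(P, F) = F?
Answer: 1608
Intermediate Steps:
x(k) = 2*k²
b = 24 (b = 2*6² - 1*48 = 2*36 - 48 = 72 - 48 = 24)
b*(-13*(-6) + g(1, -11)) = 24*(-13*(-6) - 11) = 24*(78 - 11) = 24*67 = 1608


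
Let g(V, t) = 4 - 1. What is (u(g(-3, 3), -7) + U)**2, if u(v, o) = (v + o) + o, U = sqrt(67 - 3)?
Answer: 9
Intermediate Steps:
g(V, t) = 3
U = 8 (U = sqrt(64) = 8)
u(v, o) = v + 2*o (u(v, o) = (o + v) + o = v + 2*o)
(u(g(-3, 3), -7) + U)**2 = ((3 + 2*(-7)) + 8)**2 = ((3 - 14) + 8)**2 = (-11 + 8)**2 = (-3)**2 = 9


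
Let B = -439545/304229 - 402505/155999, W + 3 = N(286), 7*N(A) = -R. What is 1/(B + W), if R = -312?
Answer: 332215938397/12473535234661 ≈ 0.026634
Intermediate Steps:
N(A) = 312/7 (N(A) = (-1*(-312))/7 = (1/7)*312 = 312/7)
W = 291/7 (W = -3 + 312/7 = 291/7 ≈ 41.571)
B = -191022274100/47459419771 (B = -439545*1/304229 - 402505*1/155999 = -439545/304229 - 402505/155999 = -191022274100/47459419771 ≈ -4.0250)
1/(B + W) = 1/(-191022274100/47459419771 + 291/7) = 1/(12473535234661/332215938397) = 332215938397/12473535234661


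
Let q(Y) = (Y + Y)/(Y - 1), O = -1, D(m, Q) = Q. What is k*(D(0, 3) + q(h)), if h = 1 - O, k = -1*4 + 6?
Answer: 14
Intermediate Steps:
k = 2 (k = -4 + 6 = 2)
h = 2 (h = 1 - 1*(-1) = 1 + 1 = 2)
q(Y) = 2*Y/(-1 + Y) (q(Y) = (2*Y)/(-1 + Y) = 2*Y/(-1 + Y))
k*(D(0, 3) + q(h)) = 2*(3 + 2*2/(-1 + 2)) = 2*(3 + 2*2/1) = 2*(3 + 2*2*1) = 2*(3 + 4) = 2*7 = 14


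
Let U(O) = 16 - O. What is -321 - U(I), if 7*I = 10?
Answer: -2349/7 ≈ -335.57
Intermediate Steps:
I = 10/7 (I = (1/7)*10 = 10/7 ≈ 1.4286)
-321 - U(I) = -321 - (16 - 1*10/7) = -321 - (16 - 10/7) = -321 - 1*102/7 = -321 - 102/7 = -2349/7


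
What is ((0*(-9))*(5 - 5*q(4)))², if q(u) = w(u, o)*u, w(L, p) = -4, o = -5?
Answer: 0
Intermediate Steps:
q(u) = -4*u
((0*(-9))*(5 - 5*q(4)))² = ((0*(-9))*(5 - (-20)*4))² = (0*(5 - 5*(-16)))² = (0*(5 + 80))² = (0*85)² = 0² = 0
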